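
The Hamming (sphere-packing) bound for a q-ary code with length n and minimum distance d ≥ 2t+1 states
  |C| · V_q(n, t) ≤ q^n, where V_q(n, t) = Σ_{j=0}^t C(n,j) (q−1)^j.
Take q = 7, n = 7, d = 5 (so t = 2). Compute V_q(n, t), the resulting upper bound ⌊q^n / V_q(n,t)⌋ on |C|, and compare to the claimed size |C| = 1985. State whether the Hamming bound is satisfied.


V_q(n, t) = 799, q^n = 823543, Hamming bound = 1030, |C| = 1985 > bound (violated).

Step 1: Compute V_q(n, t) = Σ_{j=0}^2 C(n, j) (q−1)^j.
  j = 0: C(7,0)·(6)^0 = 1·1 = 1.
  j = 1: C(7,1)·(6)^1 = 7·6 = 42.
  j = 2: C(7,2)·(6)^2 = 21·36 = 756.
  V_q(n, t) = 1 + 42 + 756 = 799.
Step 2: q^n = 7^7 = 823543.
Step 3: Hamming bound ⌊q^n / V_q(n,t)⌋ = ⌊823543/799⌋ = 1030.
Step 4: Compare |C| = 1985 to 1030: violated.
The claimed |C| lies above the Hamming bound, so no 7-ary code of length 7 with d ≥ 5 can have 1985 codewords.


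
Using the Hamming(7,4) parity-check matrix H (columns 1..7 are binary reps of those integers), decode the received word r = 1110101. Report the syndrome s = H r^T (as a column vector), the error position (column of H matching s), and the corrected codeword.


s = (0, 1, 0)^T, error position = 2, corrected codeword c = 1010101

Compute s = H r^T mod 2 one row at a time:
  s_1 = 0 + 1 + 0 + 1 = 2 ≡ 0 (mod 2).
  s_2 = 1 + 1 + 0 + 1 = 3 ≡ 1 (mod 2).
  s_3 = 1 + 1 + 1 + 1 = 4 ≡ 0 (mod 2).
s = (0, 1, 0)^T — this equals column 2 of H (binary 010), so error is at position 2.
Correct: flip bit 2 of r = 1110101 to get c = 1010101.


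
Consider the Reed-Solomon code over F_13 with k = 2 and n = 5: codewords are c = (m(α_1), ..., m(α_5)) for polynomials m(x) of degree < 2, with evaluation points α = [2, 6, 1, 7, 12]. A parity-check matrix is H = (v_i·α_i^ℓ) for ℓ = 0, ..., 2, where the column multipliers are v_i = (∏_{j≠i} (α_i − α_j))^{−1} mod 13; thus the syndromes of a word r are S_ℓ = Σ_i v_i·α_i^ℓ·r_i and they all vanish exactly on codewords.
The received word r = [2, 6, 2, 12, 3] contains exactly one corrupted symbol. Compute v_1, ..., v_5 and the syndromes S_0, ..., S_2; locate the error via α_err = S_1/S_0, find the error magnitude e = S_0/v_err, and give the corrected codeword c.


S = (9, 5, 10), error at position 1, error magnitude e = 7, c = [8, 6, 2, 12, 3].

Step 1: column multipliers v_i = (∏_{j≠i}(α_i − α_j))^{−1} mod 13.
  i = 1 (α = 2): (2−6)(2−1)(2−7)(2−12) = (−4)·1·(−5)·(−10) = −200 ≡ 8, so v_1 = 8^{−1} = 5 (mod 13).
  i = 2 (α = 6): (6−2)(6−1)(6−7)(6−12) = 4·5·(−1)·(−6) = 120 ≡ 3, so v_2 = 3^{−1} = 9 (mod 13).
  i = 3 (α = 1): (1−2)(1−6)(1−7)(1−12) = (−1)·(−5)·(−6)·(−11) = 330 ≡ 5, so v_3 = 5^{−1} = 8 (mod 13).
  i = 4 (α = 7): (7−2)(7−6)(7−1)(7−12) = 5·1·6·(−5) = −150 ≡ 6, so v_4 = 6^{−1} = 11 (mod 13).
  i = 5 (α = 12): (12−2)(12−6)(12−1)(12−7) = 10·6·11·5 = 3300 ≡ 11, so v_5 = 11^{−1} = 6 (mod 13).
  v = [5, 9, 8, 11, 6].
Step 2: syndromes of r = [2, 6, 2, 12, 3] (all sums mod 13).
  S_0 = Σ v_i r_i = 5·2 + 9·6 + 8·2 + 11·12 + 6·3 = 230 ≡ 9.
  S_1 = Σ v_i α_i r_i = 5·2·2 + 9·6·6 + 8·1·2 + 11·7·12 + 6·12·3 = 1500 ≡ 5.
  α_i^2 mod 13 = [4, 10, 1, 10, 1].
  S_2 = Σ v_i α_i^2 r_i = 5·4·2 + 9·10·6 + 8·1·2 + 11·10·12 + 6·1·3 = 1934 ≡ 10.
  S = (9, 5, 10) ≠ 0, so r is not a codeword (an error is present).
Step 3: locate the error. For a single error e at position i, S_ℓ = v_i·e·α_i^ℓ, so α_err = S_1/S_0.
  S_0^{−1} = 9^{−1} = 3 (mod 13), so α_err = 5·3 = 15 ≡ 2 = α_1. Error position i = 1.
  Consistency check: S_2/S_1 = 10·8 = 80 ≡ 2 = α_err ✓ (single-error assumption holds).
Step 4: error magnitude e = S_0/v_1 = S_0·∏_{j≠1}(α_1 − α_j) = 9·8 = 72 ≡ 7 (mod 13).
Step 5: correct position 1: c_1 = r_1 − e = 2 − 7 ≡ 8 (mod 13). Hence c = [8, 6, 2, 12, 3].
  Check: interpolating c through the α_i gives m(x) = 9 + 6·x (degree < 2) with m(α_i) = c_i for every i, so c is indeed a codeword.


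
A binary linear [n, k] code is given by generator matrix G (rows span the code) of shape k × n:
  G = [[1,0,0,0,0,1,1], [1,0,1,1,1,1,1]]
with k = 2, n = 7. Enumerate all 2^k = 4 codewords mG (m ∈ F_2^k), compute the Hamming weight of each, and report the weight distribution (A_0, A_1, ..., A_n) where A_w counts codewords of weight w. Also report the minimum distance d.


Weight distribution: A_0 = 1, A_3 = 2, A_6 = 1. Minimum distance d = 3.

Enumerate all 2^2 = 4 messages m ∈ F_2^2.
For each, compute codeword c = mG in F_2^7, then tally its weight.
  m = 00 → c = 0000000, weight = 0.
  m = 10 → c = 1000011, weight = 3.
  m = 01 → c = 1011111, weight = 6.
  m = 11 → c = 0011100, weight = 3.
Tally weights:
  weight 0: 1 codewords.
  weight 3: 2 codewords.
  weight 6: 1 codewords.
Minimum distance d = smallest w > 0 with A_w > 0 = 3.
Sanity: Σ A_w = 4 = 2^2 = 4 ✓.


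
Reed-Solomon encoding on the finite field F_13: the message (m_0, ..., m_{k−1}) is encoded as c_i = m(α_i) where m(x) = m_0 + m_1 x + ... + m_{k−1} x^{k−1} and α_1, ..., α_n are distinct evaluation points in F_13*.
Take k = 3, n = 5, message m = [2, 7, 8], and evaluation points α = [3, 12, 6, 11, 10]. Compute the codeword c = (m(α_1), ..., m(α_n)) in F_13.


c = [4, 3, 7, 7, 1]

Message polynomial: m(x) = 2 + 7·x + 8·x^2 (mod 13).
For each evaluation point α_i, compute m(α_i) mod 13:
  α_1 = 3: Horner steps 8 → 5 → 4, so m(3) = 4.
  α_2 = 12: Horner steps 8 → 12 → 3, so m(12) = 3.
  α_3 = 6: Horner steps 8 → 3 → 7, so m(6) = 7.
  α_4 = 11: Horner steps 8 → 4 → 7, so m(11) = 7.
  α_5 = 10: Horner steps 8 → 9 → 1, so m(10) = 1.
Codeword c = [4, 3, 7, 7, 1] ∈ F_13^5.


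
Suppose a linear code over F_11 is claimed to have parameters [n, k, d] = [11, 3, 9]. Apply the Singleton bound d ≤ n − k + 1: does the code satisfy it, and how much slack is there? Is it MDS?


Singleton RHS = n − k + 1 = 9, slack = 0, bound satisfied, MDS.

Singleton bound: d ≤ n − k + 1.
Here n = 11, k = 3, so n − k + 1 = 9.
Given d = 9, check d ≤ 9: YES.
Slack = (n − k + 1) − d = 0.
The code is MDS (slack = 0).
Description: the claimed parameters are [11, 3, 9]_11; such a code would be MDS (meets Singleton bound).


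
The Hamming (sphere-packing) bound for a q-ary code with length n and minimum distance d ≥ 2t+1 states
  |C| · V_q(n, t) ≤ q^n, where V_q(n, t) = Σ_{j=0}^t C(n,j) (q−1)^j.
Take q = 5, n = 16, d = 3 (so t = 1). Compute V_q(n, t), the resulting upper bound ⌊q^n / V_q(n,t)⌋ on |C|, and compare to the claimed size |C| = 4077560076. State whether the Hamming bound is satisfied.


V_q(n, t) = 65, q^n = 152587890625, Hamming bound = 2347506009, |C| = 4077560076 > bound (violated).

Step 1: Compute V_q(n, t) = Σ_{j=0}^1 C(n, j) (q−1)^j.
  j = 0: C(16,0)·(4)^0 = 1·1 = 1.
  j = 1: C(16,1)·(4)^1 = 16·4 = 64.
  V_q(n, t) = 1 + 64 = 65.
Step 2: q^n = 5^16 = 152587890625.
Step 3: Hamming bound ⌊q^n / V_q(n,t)⌋ = ⌊152587890625/65⌋ = 2347506009.
Step 4: Compare |C| = 4077560076 to 2347506009: violated.
The claimed |C| lies above the Hamming bound, so no 5-ary code of length 16 with d ≥ 3 can have 4077560076 codewords.


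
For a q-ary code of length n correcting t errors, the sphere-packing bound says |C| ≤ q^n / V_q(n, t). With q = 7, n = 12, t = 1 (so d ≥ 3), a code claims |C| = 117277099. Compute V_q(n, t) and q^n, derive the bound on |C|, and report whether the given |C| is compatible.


V_q(n, t) = 73, q^n = 13841287201, Hamming bound = 189606673, |C| = 117277099 ≤ bound (satisfied).

Step 1: Compute V_q(n, t) = Σ_{j=0}^1 C(n, j) (q−1)^j.
  j = 0: C(12,0)·(6)^0 = 1·1 = 1.
  j = 1: C(12,1)·(6)^1 = 12·6 = 72.
  V_q(n, t) = 1 + 72 = 73.
Step 2: q^n = 7^12 = 13841287201.
Step 3: Hamming bound ⌊q^n / V_q(n,t)⌋ = ⌊13841287201/73⌋ = 189606673.
Step 4: Compare |C| = 117277099 to 189606673: satisfied.
The claimed |C| lies below the Hamming bound.


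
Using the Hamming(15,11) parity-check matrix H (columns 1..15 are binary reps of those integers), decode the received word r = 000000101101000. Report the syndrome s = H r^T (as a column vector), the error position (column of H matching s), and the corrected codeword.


s = (1, 0, 0, 0)^T, error position = 8, corrected codeword c = 000000111101000

Compute s = H r^T mod 2 one row at a time:
  s_1 = 0 + 1 + 1 + 0 + 1 + 0 + 0 + 0 = 3 ≡ 1 (mod 2).
  s_2 = 0 + 0 + 0 + 1 + 1 + 0 + 0 + 0 = 2 ≡ 0 (mod 2).
  s_3 = 0 + 0 + 0 + 1 + 1 + 0 + 0 + 0 = 2 ≡ 0 (mod 2).
  s_4 = 0 + 0 + 0 + 1 + 1 + 0 + 0 + 0 = 2 ≡ 0 (mod 2).
s = (1, 0, 0, 0)^T — this equals column 8 of H (binary 1000), so error is at position 8.
Correct: flip bit 8 of r = 000000101101000 to get c = 000000111101000.


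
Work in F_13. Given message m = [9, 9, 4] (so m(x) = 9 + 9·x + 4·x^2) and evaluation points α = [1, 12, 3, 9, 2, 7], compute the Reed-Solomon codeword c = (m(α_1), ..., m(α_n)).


c = [9, 4, 7, 11, 4, 8]

Message polynomial: m(x) = 9 + 9·x + 4·x^2 (mod 13).
For each evaluation point α_i, compute m(α_i) mod 13:
  α_1 = 1: Horner steps 4 → 0 → 9, so m(1) = 9.
  α_2 = 12: Horner steps 4 → 5 → 4, so m(12) = 4.
  α_3 = 3: Horner steps 4 → 8 → 7, so m(3) = 7.
  α_4 = 9: Horner steps 4 → 6 → 11, so m(9) = 11.
  α_5 = 2: Horner steps 4 → 4 → 4, so m(2) = 4.
  α_6 = 7: Horner steps 4 → 11 → 8, so m(7) = 8.
Codeword c = [9, 4, 7, 11, 4, 8] ∈ F_13^6.


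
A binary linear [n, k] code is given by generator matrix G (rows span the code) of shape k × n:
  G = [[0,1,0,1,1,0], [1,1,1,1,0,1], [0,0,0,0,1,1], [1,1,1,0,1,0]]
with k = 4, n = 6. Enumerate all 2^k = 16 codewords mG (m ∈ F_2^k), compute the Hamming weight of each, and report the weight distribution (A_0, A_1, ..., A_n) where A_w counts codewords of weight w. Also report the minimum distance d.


Weight distribution: A_0 = 1, A_1 = 1, A_2 = 4, A_3 = 4, A_4 = 3, A_5 = 3. Minimum distance d = 1.

Enumerate all 2^4 = 16 messages m ∈ F_2^4.
For each, compute codeword c = mG in F_2^6, then tally its weight.
  m = 0000 → c = 000000, weight = 0.
  m = 1000 → c = 010110, weight = 3.
  m = 0100 → c = 111101, weight = 5.
  m = 1100 → c = 101011, weight = 4.
  m = 0010 → c = 000011, weight = 2.
  m = 1010 → c = 010101, weight = 3.
  m = 0110 → c = 111110, weight = 5.
  m = 1110 → c = 101000, weight = 2.
  m = 0001 → c = 111010, weight = 4.
  m = 1001 → c = 101100, weight = 3.
  m = 0101 → c = 000111, weight = 3.
  m = 1101 → c = 010001, weight = 2.
  m = 0011 → c = 111001, weight = 4.
  m = 1011 → c = 101111, weight = 5.
  m = 0111 → c = 000100, weight = 1.
  m = 1111 → c = 010010, weight = 2.
Tally weights:
  weight 0: 1 codewords.
  weight 1: 1 codewords.
  weight 2: 4 codewords.
  weight 3: 4 codewords.
  weight 4: 3 codewords.
  weight 5: 3 codewords.
Minimum distance d = smallest w > 0 with A_w > 0 = 1.
Sanity: Σ A_w = 16 = 2^4 = 16 ✓.


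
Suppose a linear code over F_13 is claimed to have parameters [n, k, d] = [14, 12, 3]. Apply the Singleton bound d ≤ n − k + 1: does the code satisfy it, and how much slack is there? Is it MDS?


Singleton RHS = n − k + 1 = 3, slack = 0, bound satisfied, MDS.

Singleton bound: d ≤ n − k + 1.
Here n = 14, k = 12, so n − k + 1 = 3.
Given d = 3, check d ≤ 3: YES.
Slack = (n − k + 1) − d = 0.
The code is MDS (slack = 0).
Description: the claimed parameters are [14, 12, 3]_13; such a code would be MDS (meets Singleton bound).


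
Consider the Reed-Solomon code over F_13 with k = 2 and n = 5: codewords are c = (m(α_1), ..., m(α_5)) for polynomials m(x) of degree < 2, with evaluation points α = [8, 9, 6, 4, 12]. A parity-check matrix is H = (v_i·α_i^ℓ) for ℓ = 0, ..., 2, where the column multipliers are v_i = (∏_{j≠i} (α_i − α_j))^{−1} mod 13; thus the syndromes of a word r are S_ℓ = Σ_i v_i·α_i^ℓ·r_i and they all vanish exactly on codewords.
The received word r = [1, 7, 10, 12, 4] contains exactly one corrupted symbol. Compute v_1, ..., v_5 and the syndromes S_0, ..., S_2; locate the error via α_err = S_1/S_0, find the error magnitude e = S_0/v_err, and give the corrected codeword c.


S = (1, 8, 12), error at position 1, error magnitude e = 6, c = [8, 7, 10, 12, 4].

Step 1: column multipliers v_i = (∏_{j≠i}(α_i − α_j))^{−1} mod 13.
  i = 1 (α = 8): (8−9)(8−6)(8−4)(8−12) = (−1)·2·4·(−4) = 32 ≡ 6, so v_1 = 6^{−1} = 11 (mod 13).
  i = 2 (α = 9): (9−8)(9−6)(9−4)(9−12) = 1·3·5·(−3) = −45 ≡ 7, so v_2 = 7^{−1} = 2 (mod 13).
  i = 3 (α = 6): (6−8)(6−9)(6−4)(6−12) = (−2)·(−3)·2·(−6) = −72 ≡ 6, so v_3 = 6^{−1} = 11 (mod 13).
  i = 4 (α = 4): (4−8)(4−9)(4−6)(4−12) = (−4)·(−5)·(−2)·(−8) = 320 ≡ 8, so v_4 = 8^{−1} = 5 (mod 13).
  i = 5 (α = 12): (12−8)(12−9)(12−6)(12−4) = 4·3·6·8 = 576 ≡ 4, so v_5 = 4^{−1} = 10 (mod 13).
  v = [11, 2, 11, 5, 10].
Step 2: syndromes of r = [1, 7, 10, 12, 4] (all sums mod 13).
  S_0 = Σ v_i r_i = 11·1 + 2·7 + 11·10 + 5·12 + 10·4 = 235 ≡ 1.
  S_1 = Σ v_i α_i r_i = 11·8·1 + 2·9·7 + 11·6·10 + 5·4·12 + 10·12·4 = 1594 ≡ 8.
  α_i^2 mod 13 = [12, 3, 10, 3, 1].
  S_2 = Σ v_i α_i^2 r_i = 11·12·1 + 2·3·7 + 11·10·10 + 5·3·12 + 10·1·4 = 1494 ≡ 12.
  S = (1, 8, 12) ≠ 0, so r is not a codeword (an error is present).
Step 3: locate the error. For a single error e at position i, S_ℓ = v_i·e·α_i^ℓ, so α_err = S_1/S_0.
  S_0^{−1} = 1^{−1} = 1 (mod 13), so α_err = 8·1 = 8 ≡ 8 = α_1. Error position i = 1.
  Consistency check: S_2/S_1 = 12·5 = 60 ≡ 8 = α_err ✓ (single-error assumption holds).
Step 4: error magnitude e = S_0/v_1 = S_0·∏_{j≠1}(α_1 − α_j) = 1·6 = 6 ≡ 6 (mod 13).
Step 5: correct position 1: c_1 = r_1 − e = 1 − 6 ≡ 8 (mod 13). Hence c = [8, 7, 10, 12, 4].
  Check: interpolating c through the α_i gives m(x) = 3 + 12·x (degree < 2) with m(α_i) = c_i for every i, so c is indeed a codeword.


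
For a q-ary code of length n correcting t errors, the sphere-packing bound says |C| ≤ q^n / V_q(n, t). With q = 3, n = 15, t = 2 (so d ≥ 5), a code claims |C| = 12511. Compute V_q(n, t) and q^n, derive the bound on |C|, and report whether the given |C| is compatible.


V_q(n, t) = 451, q^n = 14348907, Hamming bound = 31815, |C| = 12511 ≤ bound (satisfied).

Step 1: Compute V_q(n, t) = Σ_{j=0}^2 C(n, j) (q−1)^j.
  j = 0: C(15,0)·(2)^0 = 1·1 = 1.
  j = 1: C(15,1)·(2)^1 = 15·2 = 30.
  j = 2: C(15,2)·(2)^2 = 105·4 = 420.
  V_q(n, t) = 1 + 30 + 420 = 451.
Step 2: q^n = 3^15 = 14348907.
Step 3: Hamming bound ⌊q^n / V_q(n,t)⌋ = ⌊14348907/451⌋ = 31815.
Step 4: Compare |C| = 12511 to 31815: satisfied.
The claimed |C| lies below the Hamming bound.


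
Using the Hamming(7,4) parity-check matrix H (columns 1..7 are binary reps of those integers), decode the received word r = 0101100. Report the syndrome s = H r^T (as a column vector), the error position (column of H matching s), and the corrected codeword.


s = (0, 1, 1)^T, error position = 3, corrected codeword c = 0111100

Compute s = H r^T mod 2 one row at a time:
  s_1 = 1 + 1 + 0 + 0 = 2 ≡ 0 (mod 2).
  s_2 = 1 + 0 + 0 + 0 = 1 ≡ 1 (mod 2).
  s_3 = 0 + 0 + 1 + 0 = 1 ≡ 1 (mod 2).
s = (0, 1, 1)^T — this equals column 3 of H (binary 011), so error is at position 3.
Correct: flip bit 3 of r = 0101100 to get c = 0111100.


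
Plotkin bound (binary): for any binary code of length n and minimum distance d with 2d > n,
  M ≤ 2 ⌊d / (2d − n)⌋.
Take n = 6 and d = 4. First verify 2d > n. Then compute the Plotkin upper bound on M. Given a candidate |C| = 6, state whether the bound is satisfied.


Plotkin bound M ≤ 4; given |C| = 6 > bound (violated).

Check applicability: 2d = 8, n = 6.
2d − n = 2 > 0, so Plotkin applies.
Compute d/(2d−n) = 4/2 ≈ 2.0000.
⌊d/(2d−n)⌋ = 2.
Plotkin bound: M ≤ 2·2 = 4.
Given |C| = 6, check: VIOLATED.
This |C| is above the Plotkin bound, so no binary code with n = 6, d = 4 and 6 codewords exists.


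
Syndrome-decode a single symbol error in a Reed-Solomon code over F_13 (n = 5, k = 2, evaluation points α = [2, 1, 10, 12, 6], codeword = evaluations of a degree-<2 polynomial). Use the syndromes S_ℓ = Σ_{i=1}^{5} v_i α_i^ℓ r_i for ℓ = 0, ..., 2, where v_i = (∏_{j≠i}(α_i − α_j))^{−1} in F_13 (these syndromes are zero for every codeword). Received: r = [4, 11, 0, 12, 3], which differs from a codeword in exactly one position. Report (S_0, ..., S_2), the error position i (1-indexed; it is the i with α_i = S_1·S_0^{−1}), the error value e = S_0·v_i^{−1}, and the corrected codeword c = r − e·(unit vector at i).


S = (12, 7, 3), error at position 5, error magnitude e = 1, c = [4, 11, 0, 12, 2].

Step 1: column multipliers v_i = (∏_{j≠i}(α_i − α_j))^{−1} mod 13.
  i = 1 (α = 2): (2−1)(2−10)(2−12)(2−6) = 1·(−8)·(−10)·(−4) = −320 ≡ 5, so v_1 = 5^{−1} = 8 (mod 13).
  i = 2 (α = 1): (1−2)(1−10)(1−12)(1−6) = (−1)·(−9)·(−11)·(−5) = 495 ≡ 1, so v_2 = 1^{−1} = 1 (mod 13).
  i = 3 (α = 10): (10−2)(10−1)(10−12)(10−6) = 8·9·(−2)·4 = −576 ≡ 9, so v_3 = 9^{−1} = 3 (mod 13).
  i = 4 (α = 12): (12−2)(12−1)(12−10)(12−6) = 10·11·2·6 = 1320 ≡ 7, so v_4 = 7^{−1} = 2 (mod 13).
  i = 5 (α = 6): (6−2)(6−1)(6−10)(6−12) = 4·5·(−4)·(−6) = 480 ≡ 12, so v_5 = 12^{−1} = 12 (mod 13).
  v = [8, 1, 3, 2, 12].
Step 2: syndromes of r = [4, 11, 0, 12, 3] (all sums mod 13).
  S_0 = Σ v_i r_i = 8·4 + 1·11 + 3·0 + 2·12 + 12·3 = 103 ≡ 12.
  S_1 = Σ v_i α_i r_i = 8·2·4 + 1·1·11 + 3·10·0 + 2·12·12 + 12·6·3 = 579 ≡ 7.
  α_i^2 mod 13 = [4, 1, 9, 1, 10].
  S_2 = Σ v_i α_i^2 r_i = 8·4·4 + 1·1·11 + 3·9·0 + 2·1·12 + 12·10·3 = 523 ≡ 3.
  S = (12, 7, 3) ≠ 0, so r is not a codeword (an error is present).
Step 3: locate the error. For a single error e at position i, S_ℓ = v_i·e·α_i^ℓ, so α_err = S_1/S_0.
  S_0^{−1} = 12^{−1} = 12 (mod 13), so α_err = 7·12 = 84 ≡ 6 = α_5. Error position i = 5.
  Consistency check: S_2/S_1 = 3·2 = 6 ≡ 6 = α_err ✓ (single-error assumption holds).
Step 4: error magnitude e = S_0/v_5 = S_0·∏_{j≠5}(α_5 − α_j) = 12·12 = 144 ≡ 1 (mod 13).
Step 5: correct position 5: c_5 = r_5 − e = 3 − 1 ≡ 2 (mod 13). Hence c = [4, 11, 0, 12, 2].
  Check: interpolating c through the α_i gives m(x) = 5 + 6·x (degree < 2) with m(α_i) = c_i for every i, so c is indeed a codeword.


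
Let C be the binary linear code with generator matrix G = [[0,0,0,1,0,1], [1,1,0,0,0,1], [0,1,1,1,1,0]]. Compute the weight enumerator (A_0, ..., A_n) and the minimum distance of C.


Weight distribution: A_0 = 1, A_2 = 1, A_3 = 3, A_4 = 2, A_5 = 1. Minimum distance d = 2.

Enumerate all 2^3 = 8 messages m ∈ F_2^3.
For each, compute codeword c = mG in F_2^6, then tally its weight.
  m = 000 → c = 000000, weight = 0.
  m = 100 → c = 000101, weight = 2.
  m = 010 → c = 110001, weight = 3.
  m = 110 → c = 110100, weight = 3.
  m = 001 → c = 011110, weight = 4.
  m = 101 → c = 011011, weight = 4.
  m = 011 → c = 101111, weight = 5.
  m = 111 → c = 101010, weight = 3.
Tally weights:
  weight 0: 1 codewords.
  weight 2: 1 codewords.
  weight 3: 3 codewords.
  weight 4: 2 codewords.
  weight 5: 1 codewords.
Minimum distance d = smallest w > 0 with A_w > 0 = 2.
Sanity: Σ A_w = 8 = 2^3 = 8 ✓.


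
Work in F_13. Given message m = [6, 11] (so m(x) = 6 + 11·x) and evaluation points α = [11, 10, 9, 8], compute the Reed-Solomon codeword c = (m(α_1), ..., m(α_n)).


c = [10, 12, 1, 3]

Message polynomial: m(x) = 6 + 11·x (mod 13).
For each evaluation point α_i, compute m(α_i) mod 13:
  α_1 = 11: Horner steps 11 → 10, so m(11) = 10.
  α_2 = 10: Horner steps 11 → 12, so m(10) = 12.
  α_3 = 9: Horner steps 11 → 1, so m(9) = 1.
  α_4 = 8: Horner steps 11 → 3, so m(8) = 3.
Codeword c = [10, 12, 1, 3] ∈ F_13^4.


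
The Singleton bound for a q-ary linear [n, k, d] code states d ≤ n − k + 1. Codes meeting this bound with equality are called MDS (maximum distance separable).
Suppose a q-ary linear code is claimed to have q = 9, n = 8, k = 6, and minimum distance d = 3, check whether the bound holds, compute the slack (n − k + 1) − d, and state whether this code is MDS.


Singleton RHS = n − k + 1 = 3, slack = 0, bound satisfied, MDS.

Singleton bound: d ≤ n − k + 1.
Here n = 8, k = 6, so n − k + 1 = 3.
Given d = 3, check d ≤ 3: YES.
Slack = (n − k + 1) − d = 0.
The code is MDS (slack = 0).
Description: the claimed parameters are [8, 6, 3]_9; such a code would be MDS (meets Singleton bound).


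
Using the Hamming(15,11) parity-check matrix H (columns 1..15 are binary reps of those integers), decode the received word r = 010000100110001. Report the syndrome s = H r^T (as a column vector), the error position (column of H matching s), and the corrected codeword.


s = (1, 0, 1, 1)^T, error position = 11, corrected codeword c = 010000100100001

Compute s = H r^T mod 2 one row at a time:
  s_1 = 0 + 0 + 1 + 1 + 0 + 0 + 0 + 1 = 3 ≡ 1 (mod 2).
  s_2 = 0 + 0 + 0 + 1 + 0 + 0 + 0 + 1 = 2 ≡ 0 (mod 2).
  s_3 = 1 + 0 + 0 + 1 + 1 + 1 + 0 + 1 = 5 ≡ 1 (mod 2).
  s_4 = 0 + 0 + 0 + 1 + 0 + 1 + 0 + 1 = 3 ≡ 1 (mod 2).
s = (1, 0, 1, 1)^T — this equals column 11 of H (binary 1011), so error is at position 11.
Correct: flip bit 11 of r = 010000100110001 to get c = 010000100100001.


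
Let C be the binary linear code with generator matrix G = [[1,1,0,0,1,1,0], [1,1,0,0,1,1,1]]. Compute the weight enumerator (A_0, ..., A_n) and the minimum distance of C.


Weight distribution: A_0 = 1, A_1 = 1, A_4 = 1, A_5 = 1. Minimum distance d = 1.

Enumerate all 2^2 = 4 messages m ∈ F_2^2.
For each, compute codeword c = mG in F_2^7, then tally its weight.
  m = 00 → c = 0000000, weight = 0.
  m = 10 → c = 1100110, weight = 4.
  m = 01 → c = 1100111, weight = 5.
  m = 11 → c = 0000001, weight = 1.
Tally weights:
  weight 0: 1 codewords.
  weight 1: 1 codewords.
  weight 4: 1 codewords.
  weight 5: 1 codewords.
Minimum distance d = smallest w > 0 with A_w > 0 = 1.
Sanity: Σ A_w = 4 = 2^2 = 4 ✓.


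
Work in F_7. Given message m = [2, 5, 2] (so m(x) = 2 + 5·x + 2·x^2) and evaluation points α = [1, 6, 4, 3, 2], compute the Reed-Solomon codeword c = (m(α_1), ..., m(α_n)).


c = [2, 6, 5, 0, 6]

Message polynomial: m(x) = 2 + 5·x + 2·x^2 (mod 7).
For each evaluation point α_i, compute m(α_i) mod 7:
  α_1 = 1: Horner steps 2 → 0 → 2, so m(1) = 2.
  α_2 = 6: Horner steps 2 → 3 → 6, so m(6) = 6.
  α_3 = 4: Horner steps 2 → 6 → 5, so m(4) = 5.
  α_4 = 3: Horner steps 2 → 4 → 0, so m(3) = 0.
  α_5 = 2: Horner steps 2 → 2 → 6, so m(2) = 6.
Codeword c = [2, 6, 5, 0, 6] ∈ F_7^5.


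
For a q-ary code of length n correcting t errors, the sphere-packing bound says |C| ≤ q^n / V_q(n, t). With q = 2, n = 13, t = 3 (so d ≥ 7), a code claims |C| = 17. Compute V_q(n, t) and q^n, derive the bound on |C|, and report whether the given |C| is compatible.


V_q(n, t) = 378, q^n = 8192, Hamming bound = 21, |C| = 17 ≤ bound (satisfied).

Step 1: Compute V_q(n, t) = Σ_{j=0}^3 C(n, j) (q−1)^j.
  j = 0: C(13,0)·(1)^0 = 1·1 = 1.
  j = 1: C(13,1)·(1)^1 = 13·1 = 13.
  j = 2: C(13,2)·(1)^2 = 78·1 = 78.
  j = 3: C(13,3)·(1)^3 = 286·1 = 286.
  V_q(n, t) = 1 + 13 + 78 + 286 = 378.
Step 2: q^n = 2^13 = 8192.
Step 3: Hamming bound ⌊q^n / V_q(n,t)⌋ = ⌊8192/378⌋ = 21.
Step 4: Compare |C| = 17 to 21: satisfied.
The claimed |C| lies below the Hamming bound.


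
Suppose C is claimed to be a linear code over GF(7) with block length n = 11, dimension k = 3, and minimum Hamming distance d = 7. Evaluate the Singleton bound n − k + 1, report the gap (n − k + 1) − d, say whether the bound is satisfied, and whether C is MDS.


Singleton RHS = n − k + 1 = 9, slack = 2, bound satisfied, not MDS.

Singleton bound: d ≤ n − k + 1.
Here n = 11, k = 3, so n − k + 1 = 9.
Given d = 7, check d ≤ 9: YES.
Slack = (n − k + 1) − d = 2.
The code is NOT MDS (slack = 2 > 0).
Description: the claimed parameters are [11, 3, 7]_7; such a code would be non-MDS.


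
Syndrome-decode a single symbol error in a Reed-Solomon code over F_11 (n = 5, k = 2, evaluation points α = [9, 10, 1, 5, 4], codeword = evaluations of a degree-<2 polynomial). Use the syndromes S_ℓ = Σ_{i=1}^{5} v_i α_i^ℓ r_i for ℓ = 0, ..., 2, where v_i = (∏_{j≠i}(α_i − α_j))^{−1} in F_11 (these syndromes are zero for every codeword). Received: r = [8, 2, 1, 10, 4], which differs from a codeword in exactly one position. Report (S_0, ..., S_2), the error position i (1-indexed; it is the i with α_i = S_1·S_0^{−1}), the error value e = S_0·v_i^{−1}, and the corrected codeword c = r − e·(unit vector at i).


S = (6, 2, 8), error at position 5, error magnitude e = 10, c = [8, 2, 1, 10, 5].

Step 1: column multipliers v_i = (∏_{j≠i}(α_i − α_j))^{−1} mod 11.
  i = 1 (α = 9): (9−10)(9−1)(9−5)(9−4) = (−1)·8·4·5 = −160 ≡ 5, so v_1 = 5^{−1} = 9 (mod 11).
  i = 2 (α = 10): (10−9)(10−1)(10−5)(10−4) = 1·9·5·6 = 270 ≡ 6, so v_2 = 6^{−1} = 2 (mod 11).
  i = 3 (α = 1): (1−9)(1−10)(1−5)(1−4) = (−8)·(−9)·(−4)·(−3) = 864 ≡ 6, so v_3 = 6^{−1} = 2 (mod 11).
  i = 4 (α = 5): (5−9)(5−10)(5−1)(5−4) = (−4)·(−5)·4·1 = 80 ≡ 3, so v_4 = 3^{−1} = 4 (mod 11).
  i = 5 (α = 4): (4−9)(4−10)(4−1)(4−5) = (−5)·(−6)·3·(−1) = −90 ≡ 9, so v_5 = 9^{−1} = 5 (mod 11).
  v = [9, 2, 2, 4, 5].
Step 2: syndromes of r = [8, 2, 1, 10, 4] (all sums mod 11).
  S_0 = Σ v_i r_i = 9·8 + 2·2 + 2·1 + 4·10 + 5·4 = 138 ≡ 6.
  S_1 = Σ v_i α_i r_i = 9·9·8 + 2·10·2 + 2·1·1 + 4·5·10 + 5·4·4 = 970 ≡ 2.
  α_i^2 mod 11 = [4, 1, 1, 3, 5].
  S_2 = Σ v_i α_i^2 r_i = 9·4·8 + 2·1·2 + 2·1·1 + 4·3·10 + 5·5·4 = 514 ≡ 8.
  S = (6, 2, 8) ≠ 0, so r is not a codeword (an error is present).
Step 3: locate the error. For a single error e at position i, S_ℓ = v_i·e·α_i^ℓ, so α_err = S_1/S_0.
  S_0^{−1} = 6^{−1} = 2 (mod 11), so α_err = 2·2 = 4 ≡ 4 = α_5. Error position i = 5.
  Consistency check: S_2/S_1 = 8·6 = 48 ≡ 4 = α_err ✓ (single-error assumption holds).
Step 4: error magnitude e = S_0/v_5 = S_0·∏_{j≠5}(α_5 − α_j) = 6·9 = 54 ≡ 10 (mod 11).
Step 5: correct position 5: c_5 = r_5 − e = 4 − 10 ≡ 5 (mod 11). Hence c = [8, 2, 1, 10, 5].
  Check: interpolating c through the α_i gives m(x) = 7 + 5·x (degree < 2) with m(α_i) = c_i for every i, so c is indeed a codeword.


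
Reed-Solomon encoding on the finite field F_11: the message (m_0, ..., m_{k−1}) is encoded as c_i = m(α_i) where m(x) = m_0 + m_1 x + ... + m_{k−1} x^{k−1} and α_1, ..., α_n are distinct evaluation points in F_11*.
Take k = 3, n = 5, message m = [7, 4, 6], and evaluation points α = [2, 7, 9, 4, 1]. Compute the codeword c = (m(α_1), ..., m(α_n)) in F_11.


c = [6, 10, 1, 9, 6]

Message polynomial: m(x) = 7 + 4·x + 6·x^2 (mod 11).
For each evaluation point α_i, compute m(α_i) mod 11:
  α_1 = 2: Horner steps 6 → 5 → 6, so m(2) = 6.
  α_2 = 7: Horner steps 6 → 2 → 10, so m(7) = 10.
  α_3 = 9: Horner steps 6 → 3 → 1, so m(9) = 1.
  α_4 = 4: Horner steps 6 → 6 → 9, so m(4) = 9.
  α_5 = 1: Horner steps 6 → 10 → 6, so m(1) = 6.
Codeword c = [6, 10, 1, 9, 6] ∈ F_11^5.


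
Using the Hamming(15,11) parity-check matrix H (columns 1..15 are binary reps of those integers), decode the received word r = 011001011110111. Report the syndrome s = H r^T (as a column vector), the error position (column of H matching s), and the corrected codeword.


s = (1, 0, 1, 1)^T, error position = 11, corrected codeword c = 011001011100111

Compute s = H r^T mod 2 one row at a time:
  s_1 = 1 + 1 + 1 + 1 + 0 + 1 + 1 + 1 = 7 ≡ 1 (mod 2).
  s_2 = 0 + 0 + 1 + 0 + 0 + 1 + 1 + 1 = 4 ≡ 0 (mod 2).
  s_3 = 1 + 1 + 1 + 0 + 1 + 1 + 1 + 1 = 7 ≡ 1 (mod 2).
  s_4 = 0 + 1 + 0 + 0 + 1 + 1 + 1 + 1 = 5 ≡ 1 (mod 2).
s = (1, 0, 1, 1)^T — this equals column 11 of H (binary 1011), so error is at position 11.
Correct: flip bit 11 of r = 011001011110111 to get c = 011001011100111.


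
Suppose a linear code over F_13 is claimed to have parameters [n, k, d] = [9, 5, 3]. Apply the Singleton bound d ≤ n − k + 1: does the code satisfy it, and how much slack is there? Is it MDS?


Singleton RHS = n − k + 1 = 5, slack = 2, bound satisfied, not MDS.

Singleton bound: d ≤ n − k + 1.
Here n = 9, k = 5, so n − k + 1 = 5.
Given d = 3, check d ≤ 5: YES.
Slack = (n − k + 1) − d = 2.
The code is NOT MDS (slack = 2 > 0).
Description: the claimed parameters are [9, 5, 3]_13; such a code would be non-MDS.


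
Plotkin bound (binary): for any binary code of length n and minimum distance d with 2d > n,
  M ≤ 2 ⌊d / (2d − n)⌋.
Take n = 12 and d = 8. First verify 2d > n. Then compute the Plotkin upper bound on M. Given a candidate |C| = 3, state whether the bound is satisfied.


Plotkin bound M ≤ 4; given |C| = 3 ≤ bound (satisfied).

Check applicability: 2d = 16, n = 12.
2d − n = 4 > 0, so Plotkin applies.
Compute d/(2d−n) = 8/4 ≈ 2.0000.
⌊d/(2d−n)⌋ = 2.
Plotkin bound: M ≤ 2·2 = 4.
Given |C| = 3, check: satisfied.
This |C| is below the Plotkin bound.


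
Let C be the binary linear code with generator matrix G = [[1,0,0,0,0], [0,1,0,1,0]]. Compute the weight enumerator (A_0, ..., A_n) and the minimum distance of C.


Weight distribution: A_0 = 1, A_1 = 1, A_2 = 1, A_3 = 1. Minimum distance d = 1.

Enumerate all 2^2 = 4 messages m ∈ F_2^2.
For each, compute codeword c = mG in F_2^5, then tally its weight.
  m = 00 → c = 00000, weight = 0.
  m = 10 → c = 10000, weight = 1.
  m = 01 → c = 01010, weight = 2.
  m = 11 → c = 11010, weight = 3.
Tally weights:
  weight 0: 1 codewords.
  weight 1: 1 codewords.
  weight 2: 1 codewords.
  weight 3: 1 codewords.
Minimum distance d = smallest w > 0 with A_w > 0 = 1.
Sanity: Σ A_w = 4 = 2^2 = 4 ✓.


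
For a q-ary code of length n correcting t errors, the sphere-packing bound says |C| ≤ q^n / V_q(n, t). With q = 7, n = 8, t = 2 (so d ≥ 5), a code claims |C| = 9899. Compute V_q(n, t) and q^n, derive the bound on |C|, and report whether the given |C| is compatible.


V_q(n, t) = 1057, q^n = 5764801, Hamming bound = 5453, |C| = 9899 > bound (violated).

Step 1: Compute V_q(n, t) = Σ_{j=0}^2 C(n, j) (q−1)^j.
  j = 0: C(8,0)·(6)^0 = 1·1 = 1.
  j = 1: C(8,1)·(6)^1 = 8·6 = 48.
  j = 2: C(8,2)·(6)^2 = 28·36 = 1008.
  V_q(n, t) = 1 + 48 + 1008 = 1057.
Step 2: q^n = 7^8 = 5764801.
Step 3: Hamming bound ⌊q^n / V_q(n,t)⌋ = ⌊5764801/1057⌋ = 5453.
Step 4: Compare |C| = 9899 to 5453: violated.
The claimed |C| lies above the Hamming bound, so no 7-ary code of length 8 with d ≥ 5 can have 9899 codewords.


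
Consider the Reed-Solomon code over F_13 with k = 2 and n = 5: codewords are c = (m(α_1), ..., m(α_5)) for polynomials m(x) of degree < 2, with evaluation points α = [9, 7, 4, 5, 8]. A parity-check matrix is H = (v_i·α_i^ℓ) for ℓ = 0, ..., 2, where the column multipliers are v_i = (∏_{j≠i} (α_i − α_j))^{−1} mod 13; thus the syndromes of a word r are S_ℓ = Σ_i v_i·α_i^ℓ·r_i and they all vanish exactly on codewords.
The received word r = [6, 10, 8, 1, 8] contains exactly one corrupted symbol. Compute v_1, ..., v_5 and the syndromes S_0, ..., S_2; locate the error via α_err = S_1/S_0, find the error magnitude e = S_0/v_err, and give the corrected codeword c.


S = (12, 9, 10), error at position 3, error magnitude e = 5, c = [6, 10, 3, 1, 8].

Step 1: column multipliers v_i = (∏_{j≠i}(α_i − α_j))^{−1} mod 13.
  i = 1 (α = 9): (9−7)(9−4)(9−5)(9−8) = 2·5·4·1 = 40 ≡ 1, so v_1 = 1^{−1} = 1 (mod 13).
  i = 2 (α = 7): (7−9)(7−4)(7−5)(7−8) = (−2)·3·2·(−1) = 12 ≡ 12, so v_2 = 12^{−1} = 12 (mod 13).
  i = 3 (α = 4): (4−9)(4−7)(4−5)(4−8) = (−5)·(−3)·(−1)·(−4) = 60 ≡ 8, so v_3 = 8^{−1} = 5 (mod 13).
  i = 4 (α = 5): (5−9)(5−7)(5−4)(5−8) = (−4)·(−2)·1·(−3) = −24 ≡ 2, so v_4 = 2^{−1} = 7 (mod 13).
  i = 5 (α = 8): (8−9)(8−7)(8−4)(8−5) = (−1)·1·4·3 = −12 ≡ 1, so v_5 = 1^{−1} = 1 (mod 13).
  v = [1, 12, 5, 7, 1].
Step 2: syndromes of r = [6, 10, 8, 1, 8] (all sums mod 13).
  S_0 = Σ v_i r_i = 1·6 + 12·10 + 5·8 + 7·1 + 1·8 = 181 ≡ 12.
  S_1 = Σ v_i α_i r_i = 1·9·6 + 12·7·10 + 5·4·8 + 7·5·1 + 1·8·8 = 1153 ≡ 9.
  α_i^2 mod 13 = [3, 10, 3, 12, 12].
  S_2 = Σ v_i α_i^2 r_i = 1·3·6 + 12·10·10 + 5·3·8 + 7·12·1 + 1·12·8 = 1518 ≡ 10.
  S = (12, 9, 10) ≠ 0, so r is not a codeword (an error is present).
Step 3: locate the error. For a single error e at position i, S_ℓ = v_i·e·α_i^ℓ, so α_err = S_1/S_0.
  S_0^{−1} = 12^{−1} = 12 (mod 13), so α_err = 9·12 = 108 ≡ 4 = α_3. Error position i = 3.
  Consistency check: S_2/S_1 = 10·3 = 30 ≡ 4 = α_err ✓ (single-error assumption holds).
Step 4: error magnitude e = S_0/v_3 = S_0·∏_{j≠3}(α_3 − α_j) = 12·8 = 96 ≡ 5 (mod 13).
Step 5: correct position 3: c_3 = r_3 − e = 8 − 5 ≡ 3 (mod 13). Hence c = [6, 10, 3, 1, 8].
  Check: interpolating c through the α_i gives m(x) = 11 + 11·x (degree < 2) with m(α_i) = c_i for every i, so c is indeed a codeword.


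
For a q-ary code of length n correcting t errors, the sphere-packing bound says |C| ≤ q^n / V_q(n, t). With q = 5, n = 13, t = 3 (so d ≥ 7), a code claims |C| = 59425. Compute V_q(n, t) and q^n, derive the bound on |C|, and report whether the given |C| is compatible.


V_q(n, t) = 19605, q^n = 1220703125, Hamming bound = 62264, |C| = 59425 ≤ bound (satisfied).

Step 1: Compute V_q(n, t) = Σ_{j=0}^3 C(n, j) (q−1)^j.
  j = 0: C(13,0)·(4)^0 = 1·1 = 1.
  j = 1: C(13,1)·(4)^1 = 13·4 = 52.
  j = 2: C(13,2)·(4)^2 = 78·16 = 1248.
  j = 3: C(13,3)·(4)^3 = 286·64 = 18304.
  V_q(n, t) = 1 + 52 + 1248 + 18304 = 19605.
Step 2: q^n = 5^13 = 1220703125.
Step 3: Hamming bound ⌊q^n / V_q(n,t)⌋ = ⌊1220703125/19605⌋ = 62264.
Step 4: Compare |C| = 59425 to 62264: satisfied.
The claimed |C| lies below the Hamming bound.


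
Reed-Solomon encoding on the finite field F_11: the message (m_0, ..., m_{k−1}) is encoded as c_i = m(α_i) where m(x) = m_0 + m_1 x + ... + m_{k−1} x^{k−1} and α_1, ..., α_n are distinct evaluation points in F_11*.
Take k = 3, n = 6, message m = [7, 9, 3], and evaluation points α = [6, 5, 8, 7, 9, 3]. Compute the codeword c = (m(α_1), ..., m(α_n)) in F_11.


c = [4, 6, 7, 8, 1, 6]

Message polynomial: m(x) = 7 + 9·x + 3·x^2 (mod 11).
For each evaluation point α_i, compute m(α_i) mod 11:
  α_1 = 6: Horner steps 3 → 5 → 4, so m(6) = 4.
  α_2 = 5: Horner steps 3 → 2 → 6, so m(5) = 6.
  α_3 = 8: Horner steps 3 → 0 → 7, so m(8) = 7.
  α_4 = 7: Horner steps 3 → 8 → 8, so m(7) = 8.
  α_5 = 9: Horner steps 3 → 3 → 1, so m(9) = 1.
  α_6 = 3: Horner steps 3 → 7 → 6, so m(3) = 6.
Codeword c = [4, 6, 7, 8, 1, 6] ∈ F_11^6.


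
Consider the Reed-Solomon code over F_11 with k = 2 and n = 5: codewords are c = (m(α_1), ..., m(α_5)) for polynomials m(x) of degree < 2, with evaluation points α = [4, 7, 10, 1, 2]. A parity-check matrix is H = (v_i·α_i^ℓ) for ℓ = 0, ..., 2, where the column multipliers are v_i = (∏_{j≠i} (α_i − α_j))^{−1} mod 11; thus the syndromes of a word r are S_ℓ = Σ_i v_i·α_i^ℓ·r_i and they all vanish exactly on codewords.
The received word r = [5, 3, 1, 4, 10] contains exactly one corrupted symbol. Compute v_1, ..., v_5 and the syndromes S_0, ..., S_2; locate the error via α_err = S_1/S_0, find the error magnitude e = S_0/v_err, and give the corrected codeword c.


S = (1, 1, 1), error at position 4, error magnitude e = 8, c = [5, 3, 1, 7, 10].

Step 1: column multipliers v_i = (∏_{j≠i}(α_i − α_j))^{−1} mod 11.
  i = 1 (α = 4): (4−7)(4−10)(4−1)(4−2) = (−3)·(−6)·3·2 = 108 ≡ 9, so v_1 = 9^{−1} = 5 (mod 11).
  i = 2 (α = 7): (7−4)(7−10)(7−1)(7−2) = 3·(−3)·6·5 = −270 ≡ 5, so v_2 = 5^{−1} = 9 (mod 11).
  i = 3 (α = 10): (10−4)(10−7)(10−1)(10−2) = 6·3·9·8 = 1296 ≡ 9, so v_3 = 9^{−1} = 5 (mod 11).
  i = 4 (α = 1): (1−4)(1−7)(1−10)(1−2) = (−3)·(−6)·(−9)·(−1) = 162 ≡ 8, so v_4 = 8^{−1} = 7 (mod 11).
  i = 5 (α = 2): (2−4)(2−7)(2−10)(2−1) = (−2)·(−5)·(−8)·1 = −80 ≡ 8, so v_5 = 8^{−1} = 7 (mod 11).
  v = [5, 9, 5, 7, 7].
Step 2: syndromes of r = [5, 3, 1, 4, 10] (all sums mod 11).
  S_0 = Σ v_i r_i = 5·5 + 9·3 + 5·1 + 7·4 + 7·10 = 155 ≡ 1.
  S_1 = Σ v_i α_i r_i = 5·4·5 + 9·7·3 + 5·10·1 + 7·1·4 + 7·2·10 = 507 ≡ 1.
  α_i^2 mod 11 = [5, 5, 1, 1, 4].
  S_2 = Σ v_i α_i^2 r_i = 5·5·5 + 9·5·3 + 5·1·1 + 7·1·4 + 7·4·10 = 573 ≡ 1.
  S = (1, 1, 1) ≠ 0, so r is not a codeword (an error is present).
Step 3: locate the error. For a single error e at position i, S_ℓ = v_i·e·α_i^ℓ, so α_err = S_1/S_0.
  S_0^{−1} = 1^{−1} = 1 (mod 11), so α_err = 1·1 = 1 ≡ 1 = α_4. Error position i = 4.
  Consistency check: S_2/S_1 = 1·1 = 1 ≡ 1 = α_err ✓ (single-error assumption holds).
Step 4: error magnitude e = S_0/v_4 = S_0·∏_{j≠4}(α_4 − α_j) = 1·8 = 8 ≡ 8 (mod 11).
Step 5: correct position 4: c_4 = r_4 − e = 4 − 8 ≡ 7 (mod 11). Hence c = [5, 3, 1, 7, 10].
  Check: interpolating c through the α_i gives m(x) = 4 + 3·x (degree < 2) with m(α_i) = c_i for every i, so c is indeed a codeword.


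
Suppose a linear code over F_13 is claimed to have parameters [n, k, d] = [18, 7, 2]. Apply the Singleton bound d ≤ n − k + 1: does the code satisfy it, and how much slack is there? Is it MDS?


Singleton RHS = n − k + 1 = 12, slack = 10, bound satisfied, not MDS.

Singleton bound: d ≤ n − k + 1.
Here n = 18, k = 7, so n − k + 1 = 12.
Given d = 2, check d ≤ 12: YES.
Slack = (n − k + 1) − d = 10.
The code is NOT MDS (slack = 10 > 0).
Description: the claimed parameters are [18, 7, 2]_13; such a code would be non-MDS.


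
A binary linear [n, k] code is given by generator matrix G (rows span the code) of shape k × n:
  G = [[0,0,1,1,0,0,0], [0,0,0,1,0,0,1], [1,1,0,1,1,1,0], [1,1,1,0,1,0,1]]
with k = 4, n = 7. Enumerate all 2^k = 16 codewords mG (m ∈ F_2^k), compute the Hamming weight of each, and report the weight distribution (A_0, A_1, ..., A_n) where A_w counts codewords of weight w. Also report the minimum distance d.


Weight distribution: A_0 = 1, A_2 = 6, A_3 = 1, A_4 = 1, A_5 = 6, A_7 = 1. Minimum distance d = 2.

Enumerate all 2^4 = 16 messages m ∈ F_2^4.
For each, compute codeword c = mG in F_2^7, then tally its weight.
  m = 0000 → c = 0000000, weight = 0.
  m = 1000 → c = 0011000, weight = 2.
  m = 0100 → c = 0001001, weight = 2.
  m = 1100 → c = 0010001, weight = 2.
  m = 0010 → c = 1101110, weight = 5.
  m = 1010 → c = 1110110, weight = 5.
  m = 0110 → c = 1100111, weight = 5.
  m = 1110 → c = 1111111, weight = 7.
  m = 0001 → c = 1110101, weight = 5.
  m = 1001 → c = 1101101, weight = 5.
  m = 0101 → c = 1111100, weight = 5.
  m = 1101 → c = 1100100, weight = 3.
  m = 0011 → c = 0011011, weight = 4.
  m = 1011 → c = 0000011, weight = 2.
  m = 0111 → c = 0010010, weight = 2.
  m = 1111 → c = 0001010, weight = 2.
Tally weights:
  weight 0: 1 codewords.
  weight 2: 6 codewords.
  weight 3: 1 codewords.
  weight 4: 1 codewords.
  weight 5: 6 codewords.
  weight 7: 1 codewords.
Minimum distance d = smallest w > 0 with A_w > 0 = 2.
Sanity: Σ A_w = 16 = 2^4 = 16 ✓.


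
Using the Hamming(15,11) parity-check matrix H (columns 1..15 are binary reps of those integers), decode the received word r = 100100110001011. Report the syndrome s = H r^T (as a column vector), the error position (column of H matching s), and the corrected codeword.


s = (0, 1, 1, 1)^T, error position = 7, corrected codeword c = 100100010001011

Compute s = H r^T mod 2 one row at a time:
  s_1 = 1 + 0 + 0 + 0 + 1 + 0 + 1 + 1 = 4 ≡ 0 (mod 2).
  s_2 = 1 + 0 + 0 + 1 + 1 + 0 + 1 + 1 = 5 ≡ 1 (mod 2).
  s_3 = 0 + 0 + 0 + 1 + 0 + 0 + 1 + 1 = 3 ≡ 1 (mod 2).
  s_4 = 1 + 0 + 0 + 1 + 0 + 0 + 0 + 1 = 3 ≡ 1 (mod 2).
s = (0, 1, 1, 1)^T — this equals column 7 of H (binary 0111), so error is at position 7.
Correct: flip bit 7 of r = 100100110001011 to get c = 100100010001011.
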